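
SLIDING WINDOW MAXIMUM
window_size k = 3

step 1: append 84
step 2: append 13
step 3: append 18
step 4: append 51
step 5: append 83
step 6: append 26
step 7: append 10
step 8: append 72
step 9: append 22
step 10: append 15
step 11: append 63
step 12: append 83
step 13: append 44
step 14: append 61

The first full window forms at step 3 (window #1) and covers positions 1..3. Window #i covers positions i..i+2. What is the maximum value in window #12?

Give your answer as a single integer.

step 1: append 84 -> window=[84] (not full yet)
step 2: append 13 -> window=[84, 13] (not full yet)
step 3: append 18 -> window=[84, 13, 18] -> max=84
step 4: append 51 -> window=[13, 18, 51] -> max=51
step 5: append 83 -> window=[18, 51, 83] -> max=83
step 6: append 26 -> window=[51, 83, 26] -> max=83
step 7: append 10 -> window=[83, 26, 10] -> max=83
step 8: append 72 -> window=[26, 10, 72] -> max=72
step 9: append 22 -> window=[10, 72, 22] -> max=72
step 10: append 15 -> window=[72, 22, 15] -> max=72
step 11: append 63 -> window=[22, 15, 63] -> max=63
step 12: append 83 -> window=[15, 63, 83] -> max=83
step 13: append 44 -> window=[63, 83, 44] -> max=83
step 14: append 61 -> window=[83, 44, 61] -> max=83
Window #12 max = 83

Answer: 83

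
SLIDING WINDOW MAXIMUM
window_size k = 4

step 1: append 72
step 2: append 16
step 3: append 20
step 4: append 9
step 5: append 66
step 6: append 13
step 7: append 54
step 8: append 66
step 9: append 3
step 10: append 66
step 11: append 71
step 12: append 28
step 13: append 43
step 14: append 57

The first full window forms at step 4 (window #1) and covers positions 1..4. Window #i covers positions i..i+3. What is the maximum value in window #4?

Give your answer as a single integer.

Answer: 66

Derivation:
step 1: append 72 -> window=[72] (not full yet)
step 2: append 16 -> window=[72, 16] (not full yet)
step 3: append 20 -> window=[72, 16, 20] (not full yet)
step 4: append 9 -> window=[72, 16, 20, 9] -> max=72
step 5: append 66 -> window=[16, 20, 9, 66] -> max=66
step 6: append 13 -> window=[20, 9, 66, 13] -> max=66
step 7: append 54 -> window=[9, 66, 13, 54] -> max=66
Window #4 max = 66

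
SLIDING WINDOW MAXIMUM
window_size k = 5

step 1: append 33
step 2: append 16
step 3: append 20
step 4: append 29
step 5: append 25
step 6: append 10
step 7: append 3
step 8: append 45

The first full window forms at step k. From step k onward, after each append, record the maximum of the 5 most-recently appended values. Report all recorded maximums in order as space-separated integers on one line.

Answer: 33 29 29 45

Derivation:
step 1: append 33 -> window=[33] (not full yet)
step 2: append 16 -> window=[33, 16] (not full yet)
step 3: append 20 -> window=[33, 16, 20] (not full yet)
step 4: append 29 -> window=[33, 16, 20, 29] (not full yet)
step 5: append 25 -> window=[33, 16, 20, 29, 25] -> max=33
step 6: append 10 -> window=[16, 20, 29, 25, 10] -> max=29
step 7: append 3 -> window=[20, 29, 25, 10, 3] -> max=29
step 8: append 45 -> window=[29, 25, 10, 3, 45] -> max=45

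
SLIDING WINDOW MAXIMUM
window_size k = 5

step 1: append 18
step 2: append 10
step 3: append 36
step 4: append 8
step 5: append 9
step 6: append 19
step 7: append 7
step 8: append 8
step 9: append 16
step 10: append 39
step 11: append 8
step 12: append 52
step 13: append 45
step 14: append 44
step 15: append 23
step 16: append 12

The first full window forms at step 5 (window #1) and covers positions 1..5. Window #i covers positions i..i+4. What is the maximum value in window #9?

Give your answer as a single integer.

step 1: append 18 -> window=[18] (not full yet)
step 2: append 10 -> window=[18, 10] (not full yet)
step 3: append 36 -> window=[18, 10, 36] (not full yet)
step 4: append 8 -> window=[18, 10, 36, 8] (not full yet)
step 5: append 9 -> window=[18, 10, 36, 8, 9] -> max=36
step 6: append 19 -> window=[10, 36, 8, 9, 19] -> max=36
step 7: append 7 -> window=[36, 8, 9, 19, 7] -> max=36
step 8: append 8 -> window=[8, 9, 19, 7, 8] -> max=19
step 9: append 16 -> window=[9, 19, 7, 8, 16] -> max=19
step 10: append 39 -> window=[19, 7, 8, 16, 39] -> max=39
step 11: append 8 -> window=[7, 8, 16, 39, 8] -> max=39
step 12: append 52 -> window=[8, 16, 39, 8, 52] -> max=52
step 13: append 45 -> window=[16, 39, 8, 52, 45] -> max=52
Window #9 max = 52

Answer: 52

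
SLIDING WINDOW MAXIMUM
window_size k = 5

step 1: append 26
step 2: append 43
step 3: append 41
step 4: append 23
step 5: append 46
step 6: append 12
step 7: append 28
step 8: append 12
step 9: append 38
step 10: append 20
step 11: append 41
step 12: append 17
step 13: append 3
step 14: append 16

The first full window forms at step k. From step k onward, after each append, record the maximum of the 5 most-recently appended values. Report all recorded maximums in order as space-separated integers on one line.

step 1: append 26 -> window=[26] (not full yet)
step 2: append 43 -> window=[26, 43] (not full yet)
step 3: append 41 -> window=[26, 43, 41] (not full yet)
step 4: append 23 -> window=[26, 43, 41, 23] (not full yet)
step 5: append 46 -> window=[26, 43, 41, 23, 46] -> max=46
step 6: append 12 -> window=[43, 41, 23, 46, 12] -> max=46
step 7: append 28 -> window=[41, 23, 46, 12, 28] -> max=46
step 8: append 12 -> window=[23, 46, 12, 28, 12] -> max=46
step 9: append 38 -> window=[46, 12, 28, 12, 38] -> max=46
step 10: append 20 -> window=[12, 28, 12, 38, 20] -> max=38
step 11: append 41 -> window=[28, 12, 38, 20, 41] -> max=41
step 12: append 17 -> window=[12, 38, 20, 41, 17] -> max=41
step 13: append 3 -> window=[38, 20, 41, 17, 3] -> max=41
step 14: append 16 -> window=[20, 41, 17, 3, 16] -> max=41

Answer: 46 46 46 46 46 38 41 41 41 41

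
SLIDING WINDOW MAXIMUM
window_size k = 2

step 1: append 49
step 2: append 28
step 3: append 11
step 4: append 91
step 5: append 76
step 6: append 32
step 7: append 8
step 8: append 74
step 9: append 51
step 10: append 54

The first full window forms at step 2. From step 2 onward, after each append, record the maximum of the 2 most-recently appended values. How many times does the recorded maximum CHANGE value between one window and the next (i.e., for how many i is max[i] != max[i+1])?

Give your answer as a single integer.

Answer: 6

Derivation:
step 1: append 49 -> window=[49] (not full yet)
step 2: append 28 -> window=[49, 28] -> max=49
step 3: append 11 -> window=[28, 11] -> max=28
step 4: append 91 -> window=[11, 91] -> max=91
step 5: append 76 -> window=[91, 76] -> max=91
step 6: append 32 -> window=[76, 32] -> max=76
step 7: append 8 -> window=[32, 8] -> max=32
step 8: append 74 -> window=[8, 74] -> max=74
step 9: append 51 -> window=[74, 51] -> max=74
step 10: append 54 -> window=[51, 54] -> max=54
Recorded maximums: 49 28 91 91 76 32 74 74 54
Changes between consecutive maximums: 6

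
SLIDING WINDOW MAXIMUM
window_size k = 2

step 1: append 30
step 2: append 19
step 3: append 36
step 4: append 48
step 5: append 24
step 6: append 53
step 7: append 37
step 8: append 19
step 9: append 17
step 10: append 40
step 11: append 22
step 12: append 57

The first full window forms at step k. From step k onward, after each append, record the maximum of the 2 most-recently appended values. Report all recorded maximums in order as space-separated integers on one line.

step 1: append 30 -> window=[30] (not full yet)
step 2: append 19 -> window=[30, 19] -> max=30
step 3: append 36 -> window=[19, 36] -> max=36
step 4: append 48 -> window=[36, 48] -> max=48
step 5: append 24 -> window=[48, 24] -> max=48
step 6: append 53 -> window=[24, 53] -> max=53
step 7: append 37 -> window=[53, 37] -> max=53
step 8: append 19 -> window=[37, 19] -> max=37
step 9: append 17 -> window=[19, 17] -> max=19
step 10: append 40 -> window=[17, 40] -> max=40
step 11: append 22 -> window=[40, 22] -> max=40
step 12: append 57 -> window=[22, 57] -> max=57

Answer: 30 36 48 48 53 53 37 19 40 40 57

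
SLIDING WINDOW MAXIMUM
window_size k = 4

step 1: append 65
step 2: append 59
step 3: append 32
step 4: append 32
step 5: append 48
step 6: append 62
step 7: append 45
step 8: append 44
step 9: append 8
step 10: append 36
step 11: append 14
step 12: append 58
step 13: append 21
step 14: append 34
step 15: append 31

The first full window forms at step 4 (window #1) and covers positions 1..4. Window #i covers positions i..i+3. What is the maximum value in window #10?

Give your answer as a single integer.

step 1: append 65 -> window=[65] (not full yet)
step 2: append 59 -> window=[65, 59] (not full yet)
step 3: append 32 -> window=[65, 59, 32] (not full yet)
step 4: append 32 -> window=[65, 59, 32, 32] -> max=65
step 5: append 48 -> window=[59, 32, 32, 48] -> max=59
step 6: append 62 -> window=[32, 32, 48, 62] -> max=62
step 7: append 45 -> window=[32, 48, 62, 45] -> max=62
step 8: append 44 -> window=[48, 62, 45, 44] -> max=62
step 9: append 8 -> window=[62, 45, 44, 8] -> max=62
step 10: append 36 -> window=[45, 44, 8, 36] -> max=45
step 11: append 14 -> window=[44, 8, 36, 14] -> max=44
step 12: append 58 -> window=[8, 36, 14, 58] -> max=58
step 13: append 21 -> window=[36, 14, 58, 21] -> max=58
Window #10 max = 58

Answer: 58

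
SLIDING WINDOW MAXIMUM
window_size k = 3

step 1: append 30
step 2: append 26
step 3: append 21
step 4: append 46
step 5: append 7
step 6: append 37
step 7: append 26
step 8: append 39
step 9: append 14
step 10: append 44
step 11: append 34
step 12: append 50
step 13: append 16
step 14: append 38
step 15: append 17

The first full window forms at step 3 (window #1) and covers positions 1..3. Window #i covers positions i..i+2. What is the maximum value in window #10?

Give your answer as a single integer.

step 1: append 30 -> window=[30] (not full yet)
step 2: append 26 -> window=[30, 26] (not full yet)
step 3: append 21 -> window=[30, 26, 21] -> max=30
step 4: append 46 -> window=[26, 21, 46] -> max=46
step 5: append 7 -> window=[21, 46, 7] -> max=46
step 6: append 37 -> window=[46, 7, 37] -> max=46
step 7: append 26 -> window=[7, 37, 26] -> max=37
step 8: append 39 -> window=[37, 26, 39] -> max=39
step 9: append 14 -> window=[26, 39, 14] -> max=39
step 10: append 44 -> window=[39, 14, 44] -> max=44
step 11: append 34 -> window=[14, 44, 34] -> max=44
step 12: append 50 -> window=[44, 34, 50] -> max=50
Window #10 max = 50

Answer: 50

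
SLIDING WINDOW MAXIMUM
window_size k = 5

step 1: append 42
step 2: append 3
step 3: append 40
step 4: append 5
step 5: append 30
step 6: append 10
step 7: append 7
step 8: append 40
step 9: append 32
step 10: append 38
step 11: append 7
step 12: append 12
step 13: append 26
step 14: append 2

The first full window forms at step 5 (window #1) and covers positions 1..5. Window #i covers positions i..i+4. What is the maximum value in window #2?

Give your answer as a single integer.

step 1: append 42 -> window=[42] (not full yet)
step 2: append 3 -> window=[42, 3] (not full yet)
step 3: append 40 -> window=[42, 3, 40] (not full yet)
step 4: append 5 -> window=[42, 3, 40, 5] (not full yet)
step 5: append 30 -> window=[42, 3, 40, 5, 30] -> max=42
step 6: append 10 -> window=[3, 40, 5, 30, 10] -> max=40
Window #2 max = 40

Answer: 40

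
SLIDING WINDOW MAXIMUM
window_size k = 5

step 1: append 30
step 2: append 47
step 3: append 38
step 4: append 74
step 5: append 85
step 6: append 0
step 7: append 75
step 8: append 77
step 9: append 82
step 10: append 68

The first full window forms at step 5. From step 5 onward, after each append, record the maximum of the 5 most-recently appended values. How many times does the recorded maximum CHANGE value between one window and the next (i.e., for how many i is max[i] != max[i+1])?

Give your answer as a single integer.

Answer: 1

Derivation:
step 1: append 30 -> window=[30] (not full yet)
step 2: append 47 -> window=[30, 47] (not full yet)
step 3: append 38 -> window=[30, 47, 38] (not full yet)
step 4: append 74 -> window=[30, 47, 38, 74] (not full yet)
step 5: append 85 -> window=[30, 47, 38, 74, 85] -> max=85
step 6: append 0 -> window=[47, 38, 74, 85, 0] -> max=85
step 7: append 75 -> window=[38, 74, 85, 0, 75] -> max=85
step 8: append 77 -> window=[74, 85, 0, 75, 77] -> max=85
step 9: append 82 -> window=[85, 0, 75, 77, 82] -> max=85
step 10: append 68 -> window=[0, 75, 77, 82, 68] -> max=82
Recorded maximums: 85 85 85 85 85 82
Changes between consecutive maximums: 1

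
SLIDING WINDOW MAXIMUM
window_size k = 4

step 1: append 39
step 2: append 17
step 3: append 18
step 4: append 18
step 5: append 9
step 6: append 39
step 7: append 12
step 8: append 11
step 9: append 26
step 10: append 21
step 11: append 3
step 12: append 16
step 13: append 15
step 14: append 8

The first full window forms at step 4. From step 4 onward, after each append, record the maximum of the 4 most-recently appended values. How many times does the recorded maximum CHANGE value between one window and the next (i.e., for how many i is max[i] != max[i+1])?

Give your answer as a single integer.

Answer: 5

Derivation:
step 1: append 39 -> window=[39] (not full yet)
step 2: append 17 -> window=[39, 17] (not full yet)
step 3: append 18 -> window=[39, 17, 18] (not full yet)
step 4: append 18 -> window=[39, 17, 18, 18] -> max=39
step 5: append 9 -> window=[17, 18, 18, 9] -> max=18
step 6: append 39 -> window=[18, 18, 9, 39] -> max=39
step 7: append 12 -> window=[18, 9, 39, 12] -> max=39
step 8: append 11 -> window=[9, 39, 12, 11] -> max=39
step 9: append 26 -> window=[39, 12, 11, 26] -> max=39
step 10: append 21 -> window=[12, 11, 26, 21] -> max=26
step 11: append 3 -> window=[11, 26, 21, 3] -> max=26
step 12: append 16 -> window=[26, 21, 3, 16] -> max=26
step 13: append 15 -> window=[21, 3, 16, 15] -> max=21
step 14: append 8 -> window=[3, 16, 15, 8] -> max=16
Recorded maximums: 39 18 39 39 39 39 26 26 26 21 16
Changes between consecutive maximums: 5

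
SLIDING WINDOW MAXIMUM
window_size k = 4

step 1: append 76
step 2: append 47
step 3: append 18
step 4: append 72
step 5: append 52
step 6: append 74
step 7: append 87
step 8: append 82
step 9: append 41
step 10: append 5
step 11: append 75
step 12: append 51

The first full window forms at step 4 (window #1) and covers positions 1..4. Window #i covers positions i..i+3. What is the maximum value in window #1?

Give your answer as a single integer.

step 1: append 76 -> window=[76] (not full yet)
step 2: append 47 -> window=[76, 47] (not full yet)
step 3: append 18 -> window=[76, 47, 18] (not full yet)
step 4: append 72 -> window=[76, 47, 18, 72] -> max=76
Window #1 max = 76

Answer: 76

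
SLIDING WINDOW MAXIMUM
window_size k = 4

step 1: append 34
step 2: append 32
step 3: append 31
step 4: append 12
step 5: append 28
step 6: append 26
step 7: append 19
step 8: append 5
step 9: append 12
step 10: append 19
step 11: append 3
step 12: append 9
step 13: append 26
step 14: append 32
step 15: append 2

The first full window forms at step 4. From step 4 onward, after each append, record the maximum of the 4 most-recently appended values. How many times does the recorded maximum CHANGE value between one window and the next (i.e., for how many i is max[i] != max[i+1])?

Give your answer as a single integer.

Answer: 7

Derivation:
step 1: append 34 -> window=[34] (not full yet)
step 2: append 32 -> window=[34, 32] (not full yet)
step 3: append 31 -> window=[34, 32, 31] (not full yet)
step 4: append 12 -> window=[34, 32, 31, 12] -> max=34
step 5: append 28 -> window=[32, 31, 12, 28] -> max=32
step 6: append 26 -> window=[31, 12, 28, 26] -> max=31
step 7: append 19 -> window=[12, 28, 26, 19] -> max=28
step 8: append 5 -> window=[28, 26, 19, 5] -> max=28
step 9: append 12 -> window=[26, 19, 5, 12] -> max=26
step 10: append 19 -> window=[19, 5, 12, 19] -> max=19
step 11: append 3 -> window=[5, 12, 19, 3] -> max=19
step 12: append 9 -> window=[12, 19, 3, 9] -> max=19
step 13: append 26 -> window=[19, 3, 9, 26] -> max=26
step 14: append 32 -> window=[3, 9, 26, 32] -> max=32
step 15: append 2 -> window=[9, 26, 32, 2] -> max=32
Recorded maximums: 34 32 31 28 28 26 19 19 19 26 32 32
Changes between consecutive maximums: 7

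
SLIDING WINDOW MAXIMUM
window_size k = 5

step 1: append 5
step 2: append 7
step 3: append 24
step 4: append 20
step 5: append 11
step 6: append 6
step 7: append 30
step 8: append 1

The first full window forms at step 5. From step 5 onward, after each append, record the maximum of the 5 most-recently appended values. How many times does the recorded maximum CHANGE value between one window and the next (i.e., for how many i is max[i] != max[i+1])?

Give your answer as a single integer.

step 1: append 5 -> window=[5] (not full yet)
step 2: append 7 -> window=[5, 7] (not full yet)
step 3: append 24 -> window=[5, 7, 24] (not full yet)
step 4: append 20 -> window=[5, 7, 24, 20] (not full yet)
step 5: append 11 -> window=[5, 7, 24, 20, 11] -> max=24
step 6: append 6 -> window=[7, 24, 20, 11, 6] -> max=24
step 7: append 30 -> window=[24, 20, 11, 6, 30] -> max=30
step 8: append 1 -> window=[20, 11, 6, 30, 1] -> max=30
Recorded maximums: 24 24 30 30
Changes between consecutive maximums: 1

Answer: 1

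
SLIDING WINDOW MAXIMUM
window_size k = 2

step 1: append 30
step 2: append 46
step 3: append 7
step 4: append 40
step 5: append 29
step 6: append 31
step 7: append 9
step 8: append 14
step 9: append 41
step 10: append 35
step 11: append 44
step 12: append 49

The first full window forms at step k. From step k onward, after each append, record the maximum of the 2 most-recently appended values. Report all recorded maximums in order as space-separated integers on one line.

Answer: 46 46 40 40 31 31 14 41 41 44 49

Derivation:
step 1: append 30 -> window=[30] (not full yet)
step 2: append 46 -> window=[30, 46] -> max=46
step 3: append 7 -> window=[46, 7] -> max=46
step 4: append 40 -> window=[7, 40] -> max=40
step 5: append 29 -> window=[40, 29] -> max=40
step 6: append 31 -> window=[29, 31] -> max=31
step 7: append 9 -> window=[31, 9] -> max=31
step 8: append 14 -> window=[9, 14] -> max=14
step 9: append 41 -> window=[14, 41] -> max=41
step 10: append 35 -> window=[41, 35] -> max=41
step 11: append 44 -> window=[35, 44] -> max=44
step 12: append 49 -> window=[44, 49] -> max=49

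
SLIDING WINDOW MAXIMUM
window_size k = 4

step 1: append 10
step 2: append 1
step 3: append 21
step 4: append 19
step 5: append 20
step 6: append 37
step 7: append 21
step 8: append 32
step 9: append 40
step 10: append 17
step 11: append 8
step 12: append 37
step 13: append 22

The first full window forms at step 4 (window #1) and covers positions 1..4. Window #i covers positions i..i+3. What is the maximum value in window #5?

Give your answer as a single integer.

Answer: 37

Derivation:
step 1: append 10 -> window=[10] (not full yet)
step 2: append 1 -> window=[10, 1] (not full yet)
step 3: append 21 -> window=[10, 1, 21] (not full yet)
step 4: append 19 -> window=[10, 1, 21, 19] -> max=21
step 5: append 20 -> window=[1, 21, 19, 20] -> max=21
step 6: append 37 -> window=[21, 19, 20, 37] -> max=37
step 7: append 21 -> window=[19, 20, 37, 21] -> max=37
step 8: append 32 -> window=[20, 37, 21, 32] -> max=37
Window #5 max = 37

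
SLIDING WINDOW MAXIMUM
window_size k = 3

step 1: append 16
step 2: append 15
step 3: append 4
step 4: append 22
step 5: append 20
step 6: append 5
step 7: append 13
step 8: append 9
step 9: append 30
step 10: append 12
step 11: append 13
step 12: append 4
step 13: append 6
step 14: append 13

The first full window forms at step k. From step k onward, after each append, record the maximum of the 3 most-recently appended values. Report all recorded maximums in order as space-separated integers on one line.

step 1: append 16 -> window=[16] (not full yet)
step 2: append 15 -> window=[16, 15] (not full yet)
step 3: append 4 -> window=[16, 15, 4] -> max=16
step 4: append 22 -> window=[15, 4, 22] -> max=22
step 5: append 20 -> window=[4, 22, 20] -> max=22
step 6: append 5 -> window=[22, 20, 5] -> max=22
step 7: append 13 -> window=[20, 5, 13] -> max=20
step 8: append 9 -> window=[5, 13, 9] -> max=13
step 9: append 30 -> window=[13, 9, 30] -> max=30
step 10: append 12 -> window=[9, 30, 12] -> max=30
step 11: append 13 -> window=[30, 12, 13] -> max=30
step 12: append 4 -> window=[12, 13, 4] -> max=13
step 13: append 6 -> window=[13, 4, 6] -> max=13
step 14: append 13 -> window=[4, 6, 13] -> max=13

Answer: 16 22 22 22 20 13 30 30 30 13 13 13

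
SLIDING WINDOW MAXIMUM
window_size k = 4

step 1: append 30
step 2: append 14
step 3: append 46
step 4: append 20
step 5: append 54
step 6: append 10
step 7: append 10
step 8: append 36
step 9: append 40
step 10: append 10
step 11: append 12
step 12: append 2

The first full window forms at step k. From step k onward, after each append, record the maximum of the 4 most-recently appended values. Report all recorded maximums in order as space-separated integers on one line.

Answer: 46 54 54 54 54 40 40 40 40

Derivation:
step 1: append 30 -> window=[30] (not full yet)
step 2: append 14 -> window=[30, 14] (not full yet)
step 3: append 46 -> window=[30, 14, 46] (not full yet)
step 4: append 20 -> window=[30, 14, 46, 20] -> max=46
step 5: append 54 -> window=[14, 46, 20, 54] -> max=54
step 6: append 10 -> window=[46, 20, 54, 10] -> max=54
step 7: append 10 -> window=[20, 54, 10, 10] -> max=54
step 8: append 36 -> window=[54, 10, 10, 36] -> max=54
step 9: append 40 -> window=[10, 10, 36, 40] -> max=40
step 10: append 10 -> window=[10, 36, 40, 10] -> max=40
step 11: append 12 -> window=[36, 40, 10, 12] -> max=40
step 12: append 2 -> window=[40, 10, 12, 2] -> max=40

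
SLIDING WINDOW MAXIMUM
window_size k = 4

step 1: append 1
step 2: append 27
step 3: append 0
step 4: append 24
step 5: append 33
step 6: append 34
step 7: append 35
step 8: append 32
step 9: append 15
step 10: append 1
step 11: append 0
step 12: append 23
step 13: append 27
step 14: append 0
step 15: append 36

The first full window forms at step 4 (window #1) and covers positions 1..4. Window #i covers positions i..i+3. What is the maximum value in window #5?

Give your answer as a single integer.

Answer: 35

Derivation:
step 1: append 1 -> window=[1] (not full yet)
step 2: append 27 -> window=[1, 27] (not full yet)
step 3: append 0 -> window=[1, 27, 0] (not full yet)
step 4: append 24 -> window=[1, 27, 0, 24] -> max=27
step 5: append 33 -> window=[27, 0, 24, 33] -> max=33
step 6: append 34 -> window=[0, 24, 33, 34] -> max=34
step 7: append 35 -> window=[24, 33, 34, 35] -> max=35
step 8: append 32 -> window=[33, 34, 35, 32] -> max=35
Window #5 max = 35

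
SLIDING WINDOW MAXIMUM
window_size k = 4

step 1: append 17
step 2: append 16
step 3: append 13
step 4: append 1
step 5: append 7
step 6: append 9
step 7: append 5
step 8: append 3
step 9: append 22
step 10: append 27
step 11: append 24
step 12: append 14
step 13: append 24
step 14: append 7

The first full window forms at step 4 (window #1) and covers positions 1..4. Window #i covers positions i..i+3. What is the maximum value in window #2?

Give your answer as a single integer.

Answer: 16

Derivation:
step 1: append 17 -> window=[17] (not full yet)
step 2: append 16 -> window=[17, 16] (not full yet)
step 3: append 13 -> window=[17, 16, 13] (not full yet)
step 4: append 1 -> window=[17, 16, 13, 1] -> max=17
step 5: append 7 -> window=[16, 13, 1, 7] -> max=16
Window #2 max = 16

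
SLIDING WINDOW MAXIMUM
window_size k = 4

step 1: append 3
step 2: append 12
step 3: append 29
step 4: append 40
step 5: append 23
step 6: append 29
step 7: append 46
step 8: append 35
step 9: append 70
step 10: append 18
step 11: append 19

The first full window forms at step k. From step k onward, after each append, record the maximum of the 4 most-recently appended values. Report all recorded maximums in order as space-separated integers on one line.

step 1: append 3 -> window=[3] (not full yet)
step 2: append 12 -> window=[3, 12] (not full yet)
step 3: append 29 -> window=[3, 12, 29] (not full yet)
step 4: append 40 -> window=[3, 12, 29, 40] -> max=40
step 5: append 23 -> window=[12, 29, 40, 23] -> max=40
step 6: append 29 -> window=[29, 40, 23, 29] -> max=40
step 7: append 46 -> window=[40, 23, 29, 46] -> max=46
step 8: append 35 -> window=[23, 29, 46, 35] -> max=46
step 9: append 70 -> window=[29, 46, 35, 70] -> max=70
step 10: append 18 -> window=[46, 35, 70, 18] -> max=70
step 11: append 19 -> window=[35, 70, 18, 19] -> max=70

Answer: 40 40 40 46 46 70 70 70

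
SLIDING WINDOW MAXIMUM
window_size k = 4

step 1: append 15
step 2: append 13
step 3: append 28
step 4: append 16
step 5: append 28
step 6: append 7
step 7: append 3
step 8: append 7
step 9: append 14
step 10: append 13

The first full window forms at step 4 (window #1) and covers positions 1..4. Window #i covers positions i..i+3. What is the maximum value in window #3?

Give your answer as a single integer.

step 1: append 15 -> window=[15] (not full yet)
step 2: append 13 -> window=[15, 13] (not full yet)
step 3: append 28 -> window=[15, 13, 28] (not full yet)
step 4: append 16 -> window=[15, 13, 28, 16] -> max=28
step 5: append 28 -> window=[13, 28, 16, 28] -> max=28
step 6: append 7 -> window=[28, 16, 28, 7] -> max=28
Window #3 max = 28

Answer: 28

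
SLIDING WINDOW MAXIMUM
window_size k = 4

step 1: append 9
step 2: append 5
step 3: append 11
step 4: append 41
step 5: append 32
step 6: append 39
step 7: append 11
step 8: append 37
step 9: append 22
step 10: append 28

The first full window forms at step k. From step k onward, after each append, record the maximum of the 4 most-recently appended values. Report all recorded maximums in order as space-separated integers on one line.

Answer: 41 41 41 41 39 39 37

Derivation:
step 1: append 9 -> window=[9] (not full yet)
step 2: append 5 -> window=[9, 5] (not full yet)
step 3: append 11 -> window=[9, 5, 11] (not full yet)
step 4: append 41 -> window=[9, 5, 11, 41] -> max=41
step 5: append 32 -> window=[5, 11, 41, 32] -> max=41
step 6: append 39 -> window=[11, 41, 32, 39] -> max=41
step 7: append 11 -> window=[41, 32, 39, 11] -> max=41
step 8: append 37 -> window=[32, 39, 11, 37] -> max=39
step 9: append 22 -> window=[39, 11, 37, 22] -> max=39
step 10: append 28 -> window=[11, 37, 22, 28] -> max=37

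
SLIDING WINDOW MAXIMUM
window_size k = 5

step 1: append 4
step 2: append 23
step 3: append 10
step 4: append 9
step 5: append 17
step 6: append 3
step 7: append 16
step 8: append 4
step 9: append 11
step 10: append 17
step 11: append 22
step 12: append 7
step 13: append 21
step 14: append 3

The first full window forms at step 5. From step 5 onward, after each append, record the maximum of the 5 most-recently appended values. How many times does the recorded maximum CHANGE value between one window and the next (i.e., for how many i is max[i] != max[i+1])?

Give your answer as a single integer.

step 1: append 4 -> window=[4] (not full yet)
step 2: append 23 -> window=[4, 23] (not full yet)
step 3: append 10 -> window=[4, 23, 10] (not full yet)
step 4: append 9 -> window=[4, 23, 10, 9] (not full yet)
step 5: append 17 -> window=[4, 23, 10, 9, 17] -> max=23
step 6: append 3 -> window=[23, 10, 9, 17, 3] -> max=23
step 7: append 16 -> window=[10, 9, 17, 3, 16] -> max=17
step 8: append 4 -> window=[9, 17, 3, 16, 4] -> max=17
step 9: append 11 -> window=[17, 3, 16, 4, 11] -> max=17
step 10: append 17 -> window=[3, 16, 4, 11, 17] -> max=17
step 11: append 22 -> window=[16, 4, 11, 17, 22] -> max=22
step 12: append 7 -> window=[4, 11, 17, 22, 7] -> max=22
step 13: append 21 -> window=[11, 17, 22, 7, 21] -> max=22
step 14: append 3 -> window=[17, 22, 7, 21, 3] -> max=22
Recorded maximums: 23 23 17 17 17 17 22 22 22 22
Changes between consecutive maximums: 2

Answer: 2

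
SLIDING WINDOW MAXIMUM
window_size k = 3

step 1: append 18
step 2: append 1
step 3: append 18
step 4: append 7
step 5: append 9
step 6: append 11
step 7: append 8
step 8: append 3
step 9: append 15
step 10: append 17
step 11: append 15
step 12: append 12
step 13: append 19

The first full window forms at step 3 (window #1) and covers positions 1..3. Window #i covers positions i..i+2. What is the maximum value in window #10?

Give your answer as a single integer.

step 1: append 18 -> window=[18] (not full yet)
step 2: append 1 -> window=[18, 1] (not full yet)
step 3: append 18 -> window=[18, 1, 18] -> max=18
step 4: append 7 -> window=[1, 18, 7] -> max=18
step 5: append 9 -> window=[18, 7, 9] -> max=18
step 6: append 11 -> window=[7, 9, 11] -> max=11
step 7: append 8 -> window=[9, 11, 8] -> max=11
step 8: append 3 -> window=[11, 8, 3] -> max=11
step 9: append 15 -> window=[8, 3, 15] -> max=15
step 10: append 17 -> window=[3, 15, 17] -> max=17
step 11: append 15 -> window=[15, 17, 15] -> max=17
step 12: append 12 -> window=[17, 15, 12] -> max=17
Window #10 max = 17

Answer: 17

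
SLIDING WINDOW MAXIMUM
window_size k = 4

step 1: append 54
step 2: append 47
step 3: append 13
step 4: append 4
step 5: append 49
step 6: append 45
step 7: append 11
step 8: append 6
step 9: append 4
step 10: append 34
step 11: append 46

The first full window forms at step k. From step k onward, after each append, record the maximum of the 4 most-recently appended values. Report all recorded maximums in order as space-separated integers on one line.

Answer: 54 49 49 49 49 45 34 46

Derivation:
step 1: append 54 -> window=[54] (not full yet)
step 2: append 47 -> window=[54, 47] (not full yet)
step 3: append 13 -> window=[54, 47, 13] (not full yet)
step 4: append 4 -> window=[54, 47, 13, 4] -> max=54
step 5: append 49 -> window=[47, 13, 4, 49] -> max=49
step 6: append 45 -> window=[13, 4, 49, 45] -> max=49
step 7: append 11 -> window=[4, 49, 45, 11] -> max=49
step 8: append 6 -> window=[49, 45, 11, 6] -> max=49
step 9: append 4 -> window=[45, 11, 6, 4] -> max=45
step 10: append 34 -> window=[11, 6, 4, 34] -> max=34
step 11: append 46 -> window=[6, 4, 34, 46] -> max=46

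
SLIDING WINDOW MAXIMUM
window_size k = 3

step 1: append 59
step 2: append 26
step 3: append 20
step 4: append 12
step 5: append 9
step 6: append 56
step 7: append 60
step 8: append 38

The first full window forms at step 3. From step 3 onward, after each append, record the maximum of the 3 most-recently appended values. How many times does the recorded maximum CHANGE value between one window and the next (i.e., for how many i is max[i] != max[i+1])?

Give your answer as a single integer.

step 1: append 59 -> window=[59] (not full yet)
step 2: append 26 -> window=[59, 26] (not full yet)
step 3: append 20 -> window=[59, 26, 20] -> max=59
step 4: append 12 -> window=[26, 20, 12] -> max=26
step 5: append 9 -> window=[20, 12, 9] -> max=20
step 6: append 56 -> window=[12, 9, 56] -> max=56
step 7: append 60 -> window=[9, 56, 60] -> max=60
step 8: append 38 -> window=[56, 60, 38] -> max=60
Recorded maximums: 59 26 20 56 60 60
Changes between consecutive maximums: 4

Answer: 4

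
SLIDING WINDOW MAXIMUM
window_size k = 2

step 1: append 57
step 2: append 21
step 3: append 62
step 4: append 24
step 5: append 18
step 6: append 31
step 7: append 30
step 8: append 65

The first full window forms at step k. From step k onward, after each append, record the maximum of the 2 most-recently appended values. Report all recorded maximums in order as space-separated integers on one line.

Answer: 57 62 62 24 31 31 65

Derivation:
step 1: append 57 -> window=[57] (not full yet)
step 2: append 21 -> window=[57, 21] -> max=57
step 3: append 62 -> window=[21, 62] -> max=62
step 4: append 24 -> window=[62, 24] -> max=62
step 5: append 18 -> window=[24, 18] -> max=24
step 6: append 31 -> window=[18, 31] -> max=31
step 7: append 30 -> window=[31, 30] -> max=31
step 8: append 65 -> window=[30, 65] -> max=65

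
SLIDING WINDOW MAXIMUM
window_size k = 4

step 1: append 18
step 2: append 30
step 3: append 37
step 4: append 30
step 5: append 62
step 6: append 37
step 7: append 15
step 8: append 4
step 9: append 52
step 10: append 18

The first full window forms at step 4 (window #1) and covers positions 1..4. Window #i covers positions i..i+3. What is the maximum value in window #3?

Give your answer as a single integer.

Answer: 62

Derivation:
step 1: append 18 -> window=[18] (not full yet)
step 2: append 30 -> window=[18, 30] (not full yet)
step 3: append 37 -> window=[18, 30, 37] (not full yet)
step 4: append 30 -> window=[18, 30, 37, 30] -> max=37
step 5: append 62 -> window=[30, 37, 30, 62] -> max=62
step 6: append 37 -> window=[37, 30, 62, 37] -> max=62
Window #3 max = 62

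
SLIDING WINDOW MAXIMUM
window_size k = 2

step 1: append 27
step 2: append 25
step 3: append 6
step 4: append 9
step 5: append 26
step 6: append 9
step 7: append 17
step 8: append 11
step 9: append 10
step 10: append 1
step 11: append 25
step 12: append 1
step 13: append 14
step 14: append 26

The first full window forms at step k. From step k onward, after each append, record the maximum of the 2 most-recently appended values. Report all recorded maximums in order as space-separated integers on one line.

Answer: 27 25 9 26 26 17 17 11 10 25 25 14 26

Derivation:
step 1: append 27 -> window=[27] (not full yet)
step 2: append 25 -> window=[27, 25] -> max=27
step 3: append 6 -> window=[25, 6] -> max=25
step 4: append 9 -> window=[6, 9] -> max=9
step 5: append 26 -> window=[9, 26] -> max=26
step 6: append 9 -> window=[26, 9] -> max=26
step 7: append 17 -> window=[9, 17] -> max=17
step 8: append 11 -> window=[17, 11] -> max=17
step 9: append 10 -> window=[11, 10] -> max=11
step 10: append 1 -> window=[10, 1] -> max=10
step 11: append 25 -> window=[1, 25] -> max=25
step 12: append 1 -> window=[25, 1] -> max=25
step 13: append 14 -> window=[1, 14] -> max=14
step 14: append 26 -> window=[14, 26] -> max=26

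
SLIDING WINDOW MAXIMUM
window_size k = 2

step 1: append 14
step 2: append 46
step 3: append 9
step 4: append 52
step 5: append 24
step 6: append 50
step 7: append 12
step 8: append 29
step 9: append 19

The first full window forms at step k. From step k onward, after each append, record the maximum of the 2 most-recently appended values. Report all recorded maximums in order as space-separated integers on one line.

step 1: append 14 -> window=[14] (not full yet)
step 2: append 46 -> window=[14, 46] -> max=46
step 3: append 9 -> window=[46, 9] -> max=46
step 4: append 52 -> window=[9, 52] -> max=52
step 5: append 24 -> window=[52, 24] -> max=52
step 6: append 50 -> window=[24, 50] -> max=50
step 7: append 12 -> window=[50, 12] -> max=50
step 8: append 29 -> window=[12, 29] -> max=29
step 9: append 19 -> window=[29, 19] -> max=29

Answer: 46 46 52 52 50 50 29 29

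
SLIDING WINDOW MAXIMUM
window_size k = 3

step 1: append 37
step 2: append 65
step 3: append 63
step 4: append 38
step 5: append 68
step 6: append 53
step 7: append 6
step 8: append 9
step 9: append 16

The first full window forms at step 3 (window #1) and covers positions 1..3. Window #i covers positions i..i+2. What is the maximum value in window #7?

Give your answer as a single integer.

step 1: append 37 -> window=[37] (not full yet)
step 2: append 65 -> window=[37, 65] (not full yet)
step 3: append 63 -> window=[37, 65, 63] -> max=65
step 4: append 38 -> window=[65, 63, 38] -> max=65
step 5: append 68 -> window=[63, 38, 68] -> max=68
step 6: append 53 -> window=[38, 68, 53] -> max=68
step 7: append 6 -> window=[68, 53, 6] -> max=68
step 8: append 9 -> window=[53, 6, 9] -> max=53
step 9: append 16 -> window=[6, 9, 16] -> max=16
Window #7 max = 16

Answer: 16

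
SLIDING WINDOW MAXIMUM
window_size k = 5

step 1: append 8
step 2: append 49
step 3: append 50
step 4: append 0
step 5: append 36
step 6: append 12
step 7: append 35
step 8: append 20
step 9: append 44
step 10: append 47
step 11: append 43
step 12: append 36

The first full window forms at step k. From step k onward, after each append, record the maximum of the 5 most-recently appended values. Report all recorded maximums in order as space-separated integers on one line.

Answer: 50 50 50 36 44 47 47 47

Derivation:
step 1: append 8 -> window=[8] (not full yet)
step 2: append 49 -> window=[8, 49] (not full yet)
step 3: append 50 -> window=[8, 49, 50] (not full yet)
step 4: append 0 -> window=[8, 49, 50, 0] (not full yet)
step 5: append 36 -> window=[8, 49, 50, 0, 36] -> max=50
step 6: append 12 -> window=[49, 50, 0, 36, 12] -> max=50
step 7: append 35 -> window=[50, 0, 36, 12, 35] -> max=50
step 8: append 20 -> window=[0, 36, 12, 35, 20] -> max=36
step 9: append 44 -> window=[36, 12, 35, 20, 44] -> max=44
step 10: append 47 -> window=[12, 35, 20, 44, 47] -> max=47
step 11: append 43 -> window=[35, 20, 44, 47, 43] -> max=47
step 12: append 36 -> window=[20, 44, 47, 43, 36] -> max=47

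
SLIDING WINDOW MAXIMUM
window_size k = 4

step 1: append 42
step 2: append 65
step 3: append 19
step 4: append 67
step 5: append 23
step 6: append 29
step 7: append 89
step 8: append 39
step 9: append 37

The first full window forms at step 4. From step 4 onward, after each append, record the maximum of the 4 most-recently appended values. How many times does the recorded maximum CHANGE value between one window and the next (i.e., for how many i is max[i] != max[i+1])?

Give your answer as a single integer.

step 1: append 42 -> window=[42] (not full yet)
step 2: append 65 -> window=[42, 65] (not full yet)
step 3: append 19 -> window=[42, 65, 19] (not full yet)
step 4: append 67 -> window=[42, 65, 19, 67] -> max=67
step 5: append 23 -> window=[65, 19, 67, 23] -> max=67
step 6: append 29 -> window=[19, 67, 23, 29] -> max=67
step 7: append 89 -> window=[67, 23, 29, 89] -> max=89
step 8: append 39 -> window=[23, 29, 89, 39] -> max=89
step 9: append 37 -> window=[29, 89, 39, 37] -> max=89
Recorded maximums: 67 67 67 89 89 89
Changes between consecutive maximums: 1

Answer: 1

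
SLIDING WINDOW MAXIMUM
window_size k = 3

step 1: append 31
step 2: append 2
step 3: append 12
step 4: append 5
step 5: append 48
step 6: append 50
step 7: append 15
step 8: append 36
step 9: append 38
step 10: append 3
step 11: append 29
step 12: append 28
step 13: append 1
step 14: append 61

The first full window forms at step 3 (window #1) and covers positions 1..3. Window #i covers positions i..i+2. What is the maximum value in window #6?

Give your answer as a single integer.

Answer: 50

Derivation:
step 1: append 31 -> window=[31] (not full yet)
step 2: append 2 -> window=[31, 2] (not full yet)
step 3: append 12 -> window=[31, 2, 12] -> max=31
step 4: append 5 -> window=[2, 12, 5] -> max=12
step 5: append 48 -> window=[12, 5, 48] -> max=48
step 6: append 50 -> window=[5, 48, 50] -> max=50
step 7: append 15 -> window=[48, 50, 15] -> max=50
step 8: append 36 -> window=[50, 15, 36] -> max=50
Window #6 max = 50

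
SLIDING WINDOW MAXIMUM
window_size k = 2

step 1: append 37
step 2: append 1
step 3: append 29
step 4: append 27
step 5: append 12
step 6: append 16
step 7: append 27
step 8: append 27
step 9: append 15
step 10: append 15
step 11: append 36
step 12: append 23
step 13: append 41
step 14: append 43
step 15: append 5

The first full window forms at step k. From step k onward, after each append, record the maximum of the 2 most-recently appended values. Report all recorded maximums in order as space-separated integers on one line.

step 1: append 37 -> window=[37] (not full yet)
step 2: append 1 -> window=[37, 1] -> max=37
step 3: append 29 -> window=[1, 29] -> max=29
step 4: append 27 -> window=[29, 27] -> max=29
step 5: append 12 -> window=[27, 12] -> max=27
step 6: append 16 -> window=[12, 16] -> max=16
step 7: append 27 -> window=[16, 27] -> max=27
step 8: append 27 -> window=[27, 27] -> max=27
step 9: append 15 -> window=[27, 15] -> max=27
step 10: append 15 -> window=[15, 15] -> max=15
step 11: append 36 -> window=[15, 36] -> max=36
step 12: append 23 -> window=[36, 23] -> max=36
step 13: append 41 -> window=[23, 41] -> max=41
step 14: append 43 -> window=[41, 43] -> max=43
step 15: append 5 -> window=[43, 5] -> max=43

Answer: 37 29 29 27 16 27 27 27 15 36 36 41 43 43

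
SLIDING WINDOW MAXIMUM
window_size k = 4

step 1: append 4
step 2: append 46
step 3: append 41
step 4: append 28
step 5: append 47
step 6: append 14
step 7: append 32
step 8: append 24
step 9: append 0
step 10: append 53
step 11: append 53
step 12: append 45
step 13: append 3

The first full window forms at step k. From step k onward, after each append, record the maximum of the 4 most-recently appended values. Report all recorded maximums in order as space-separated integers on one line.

Answer: 46 47 47 47 47 32 53 53 53 53

Derivation:
step 1: append 4 -> window=[4] (not full yet)
step 2: append 46 -> window=[4, 46] (not full yet)
step 3: append 41 -> window=[4, 46, 41] (not full yet)
step 4: append 28 -> window=[4, 46, 41, 28] -> max=46
step 5: append 47 -> window=[46, 41, 28, 47] -> max=47
step 6: append 14 -> window=[41, 28, 47, 14] -> max=47
step 7: append 32 -> window=[28, 47, 14, 32] -> max=47
step 8: append 24 -> window=[47, 14, 32, 24] -> max=47
step 9: append 0 -> window=[14, 32, 24, 0] -> max=32
step 10: append 53 -> window=[32, 24, 0, 53] -> max=53
step 11: append 53 -> window=[24, 0, 53, 53] -> max=53
step 12: append 45 -> window=[0, 53, 53, 45] -> max=53
step 13: append 3 -> window=[53, 53, 45, 3] -> max=53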